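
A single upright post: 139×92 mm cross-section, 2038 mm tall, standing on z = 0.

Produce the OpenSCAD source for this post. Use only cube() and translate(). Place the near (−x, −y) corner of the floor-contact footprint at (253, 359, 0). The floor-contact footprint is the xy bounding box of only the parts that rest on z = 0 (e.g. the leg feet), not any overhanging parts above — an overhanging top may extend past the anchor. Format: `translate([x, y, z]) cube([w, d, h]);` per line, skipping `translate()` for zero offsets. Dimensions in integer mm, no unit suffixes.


translate([253, 359, 0]) cube([139, 92, 2038]);


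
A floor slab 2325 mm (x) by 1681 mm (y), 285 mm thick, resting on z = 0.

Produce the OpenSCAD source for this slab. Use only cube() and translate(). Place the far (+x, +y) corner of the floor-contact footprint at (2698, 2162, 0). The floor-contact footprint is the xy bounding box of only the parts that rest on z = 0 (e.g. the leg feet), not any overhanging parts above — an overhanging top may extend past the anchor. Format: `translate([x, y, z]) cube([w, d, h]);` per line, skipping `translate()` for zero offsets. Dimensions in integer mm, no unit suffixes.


translate([373, 481, 0]) cube([2325, 1681, 285]);


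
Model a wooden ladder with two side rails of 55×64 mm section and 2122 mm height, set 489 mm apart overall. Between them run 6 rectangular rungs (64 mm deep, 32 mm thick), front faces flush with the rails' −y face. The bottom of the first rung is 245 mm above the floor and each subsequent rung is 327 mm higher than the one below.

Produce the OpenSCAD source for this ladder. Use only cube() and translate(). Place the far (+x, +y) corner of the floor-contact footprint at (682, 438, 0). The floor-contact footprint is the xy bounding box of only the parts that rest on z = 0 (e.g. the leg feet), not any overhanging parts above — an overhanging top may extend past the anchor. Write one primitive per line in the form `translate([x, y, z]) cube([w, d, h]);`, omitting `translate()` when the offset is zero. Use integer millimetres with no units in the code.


translate([193, 374, 0]) cube([55, 64, 2122]);
translate([627, 374, 0]) cube([55, 64, 2122]);
translate([248, 374, 245]) cube([379, 64, 32]);
translate([248, 374, 572]) cube([379, 64, 32]);
translate([248, 374, 899]) cube([379, 64, 32]);
translate([248, 374, 1226]) cube([379, 64, 32]);
translate([248, 374, 1553]) cube([379, 64, 32]);
translate([248, 374, 1880]) cube([379, 64, 32]);


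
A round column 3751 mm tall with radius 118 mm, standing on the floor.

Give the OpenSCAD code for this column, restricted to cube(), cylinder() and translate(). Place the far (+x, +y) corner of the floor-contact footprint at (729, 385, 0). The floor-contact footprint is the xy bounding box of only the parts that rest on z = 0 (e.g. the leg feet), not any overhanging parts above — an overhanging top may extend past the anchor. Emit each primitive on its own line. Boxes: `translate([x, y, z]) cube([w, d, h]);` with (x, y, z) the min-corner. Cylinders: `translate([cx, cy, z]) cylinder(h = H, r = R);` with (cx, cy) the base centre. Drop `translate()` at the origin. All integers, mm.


translate([611, 267, 0]) cylinder(h = 3751, r = 118);


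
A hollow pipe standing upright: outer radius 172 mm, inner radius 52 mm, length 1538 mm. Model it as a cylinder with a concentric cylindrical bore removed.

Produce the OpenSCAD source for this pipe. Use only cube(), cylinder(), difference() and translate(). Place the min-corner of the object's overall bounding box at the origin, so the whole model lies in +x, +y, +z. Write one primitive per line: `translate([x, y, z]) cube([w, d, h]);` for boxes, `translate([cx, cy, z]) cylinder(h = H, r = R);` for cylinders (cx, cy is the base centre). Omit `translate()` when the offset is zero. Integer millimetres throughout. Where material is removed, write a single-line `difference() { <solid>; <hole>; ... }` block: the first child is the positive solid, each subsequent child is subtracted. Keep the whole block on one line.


difference() { translate([172, 172, 0]) cylinder(h = 1538, r = 172); translate([172, 172, 0]) cylinder(h = 1538, r = 52); }


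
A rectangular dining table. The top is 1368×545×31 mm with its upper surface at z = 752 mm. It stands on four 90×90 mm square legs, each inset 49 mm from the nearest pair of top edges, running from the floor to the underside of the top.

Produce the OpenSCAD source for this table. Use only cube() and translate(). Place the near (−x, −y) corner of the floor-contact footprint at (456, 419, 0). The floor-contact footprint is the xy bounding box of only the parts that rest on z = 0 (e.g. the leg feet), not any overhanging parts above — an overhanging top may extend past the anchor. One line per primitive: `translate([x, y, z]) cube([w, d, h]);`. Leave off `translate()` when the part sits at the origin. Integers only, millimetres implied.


translate([407, 370, 721]) cube([1368, 545, 31]);
translate([456, 419, 0]) cube([90, 90, 721]);
translate([1636, 419, 0]) cube([90, 90, 721]);
translate([456, 776, 0]) cube([90, 90, 721]);
translate([1636, 776, 0]) cube([90, 90, 721]);


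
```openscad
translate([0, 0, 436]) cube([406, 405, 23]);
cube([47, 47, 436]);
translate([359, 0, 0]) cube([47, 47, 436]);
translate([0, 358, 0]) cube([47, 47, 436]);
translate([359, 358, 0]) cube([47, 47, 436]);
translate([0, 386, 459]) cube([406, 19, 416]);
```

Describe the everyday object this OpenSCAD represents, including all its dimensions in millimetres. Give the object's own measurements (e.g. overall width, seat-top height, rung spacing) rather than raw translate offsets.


A chair. The seat is a 406×405×23 mm slab with its top at z = 459 mm, on four 47×47 mm corner legs (flush with the seat edges, standing on z = 0). A flat backrest 19 mm thick, 416 mm tall, spans the full seat width and rises from the seat top along its +y edge, rear face flush with the rear of the seat.


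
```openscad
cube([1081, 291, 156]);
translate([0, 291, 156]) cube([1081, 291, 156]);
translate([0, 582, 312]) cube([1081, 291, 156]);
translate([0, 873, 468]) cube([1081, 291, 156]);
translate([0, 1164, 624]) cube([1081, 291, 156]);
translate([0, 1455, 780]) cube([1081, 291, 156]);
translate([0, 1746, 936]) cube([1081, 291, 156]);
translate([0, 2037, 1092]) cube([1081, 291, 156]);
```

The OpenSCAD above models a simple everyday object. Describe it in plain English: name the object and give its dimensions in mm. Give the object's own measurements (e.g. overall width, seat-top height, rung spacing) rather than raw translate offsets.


A straight staircase of 8 solid steps. Each step is 1081 mm wide (x), 291 mm deep (y, the going) and 156 mm tall (the rise). The first step rests on the floor; each subsequent step sits one going further in +y and one rise higher in +z, directly behind and above the previous step with no overlap.


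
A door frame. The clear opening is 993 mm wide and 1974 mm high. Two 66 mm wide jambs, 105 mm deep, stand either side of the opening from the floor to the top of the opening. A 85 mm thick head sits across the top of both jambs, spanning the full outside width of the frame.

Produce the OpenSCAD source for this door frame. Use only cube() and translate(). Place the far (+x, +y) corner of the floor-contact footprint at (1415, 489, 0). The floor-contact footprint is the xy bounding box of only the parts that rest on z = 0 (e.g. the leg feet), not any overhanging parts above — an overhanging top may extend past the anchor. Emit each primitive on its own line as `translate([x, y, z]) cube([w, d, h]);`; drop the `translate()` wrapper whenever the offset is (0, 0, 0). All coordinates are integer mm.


translate([290, 384, 0]) cube([66, 105, 1974]);
translate([1349, 384, 0]) cube([66, 105, 1974]);
translate([290, 384, 1974]) cube([1125, 105, 85]);


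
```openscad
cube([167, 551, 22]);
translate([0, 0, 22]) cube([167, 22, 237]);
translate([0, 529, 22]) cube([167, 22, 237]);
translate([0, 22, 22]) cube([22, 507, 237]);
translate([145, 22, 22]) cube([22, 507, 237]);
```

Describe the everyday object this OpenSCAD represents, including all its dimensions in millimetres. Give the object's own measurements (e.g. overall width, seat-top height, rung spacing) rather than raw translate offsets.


An open-topped rectangular box: outside dimensions 167×551×259 mm, with a uniform wall and base thickness of 22 mm. The base is a full 167×551 slab on the floor; four walls sit on top of the base. The front and back walls (the −y and +y sides) span the full width; the two side walls fit between them.


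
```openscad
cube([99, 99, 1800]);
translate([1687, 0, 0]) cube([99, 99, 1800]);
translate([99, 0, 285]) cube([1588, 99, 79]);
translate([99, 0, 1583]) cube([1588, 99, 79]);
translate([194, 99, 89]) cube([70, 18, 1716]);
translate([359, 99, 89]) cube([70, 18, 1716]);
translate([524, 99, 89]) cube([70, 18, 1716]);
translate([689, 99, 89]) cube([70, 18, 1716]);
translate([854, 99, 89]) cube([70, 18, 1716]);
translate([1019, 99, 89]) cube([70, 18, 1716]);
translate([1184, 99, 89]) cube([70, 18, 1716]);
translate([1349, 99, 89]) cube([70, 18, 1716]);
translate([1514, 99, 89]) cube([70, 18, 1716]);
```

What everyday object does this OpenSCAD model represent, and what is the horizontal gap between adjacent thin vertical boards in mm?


A fence section. The picket gap is 95 mm.

Two posts, two rails, 9 pickets — a fence section. Span 1588 mm holds 9 pickets of 70 mm with 10 equal gaps: ⌊(1588 − 9·70) / 10⌋ = 95 mm.


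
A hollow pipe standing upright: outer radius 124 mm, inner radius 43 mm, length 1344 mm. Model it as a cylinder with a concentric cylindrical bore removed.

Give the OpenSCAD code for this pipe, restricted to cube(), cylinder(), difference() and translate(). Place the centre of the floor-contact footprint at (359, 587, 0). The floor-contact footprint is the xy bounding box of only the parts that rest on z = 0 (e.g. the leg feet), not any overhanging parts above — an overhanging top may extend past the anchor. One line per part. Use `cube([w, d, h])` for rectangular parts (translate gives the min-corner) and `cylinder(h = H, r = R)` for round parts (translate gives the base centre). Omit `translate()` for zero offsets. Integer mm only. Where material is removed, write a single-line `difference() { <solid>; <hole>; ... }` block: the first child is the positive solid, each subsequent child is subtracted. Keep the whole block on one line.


difference() { translate([359, 587, 0]) cylinder(h = 1344, r = 124); translate([359, 587, 0]) cylinder(h = 1344, r = 43); }


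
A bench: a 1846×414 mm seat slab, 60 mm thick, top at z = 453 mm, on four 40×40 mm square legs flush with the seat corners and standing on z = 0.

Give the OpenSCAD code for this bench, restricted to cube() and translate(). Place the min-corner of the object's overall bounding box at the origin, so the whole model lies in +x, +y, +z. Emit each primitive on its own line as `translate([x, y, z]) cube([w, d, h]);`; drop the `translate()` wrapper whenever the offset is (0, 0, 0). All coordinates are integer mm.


translate([0, 0, 393]) cube([1846, 414, 60]);
cube([40, 40, 393]);
translate([0, 374, 0]) cube([40, 40, 393]);
translate([1806, 0, 0]) cube([40, 40, 393]);
translate([1806, 374, 0]) cube([40, 40, 393]);


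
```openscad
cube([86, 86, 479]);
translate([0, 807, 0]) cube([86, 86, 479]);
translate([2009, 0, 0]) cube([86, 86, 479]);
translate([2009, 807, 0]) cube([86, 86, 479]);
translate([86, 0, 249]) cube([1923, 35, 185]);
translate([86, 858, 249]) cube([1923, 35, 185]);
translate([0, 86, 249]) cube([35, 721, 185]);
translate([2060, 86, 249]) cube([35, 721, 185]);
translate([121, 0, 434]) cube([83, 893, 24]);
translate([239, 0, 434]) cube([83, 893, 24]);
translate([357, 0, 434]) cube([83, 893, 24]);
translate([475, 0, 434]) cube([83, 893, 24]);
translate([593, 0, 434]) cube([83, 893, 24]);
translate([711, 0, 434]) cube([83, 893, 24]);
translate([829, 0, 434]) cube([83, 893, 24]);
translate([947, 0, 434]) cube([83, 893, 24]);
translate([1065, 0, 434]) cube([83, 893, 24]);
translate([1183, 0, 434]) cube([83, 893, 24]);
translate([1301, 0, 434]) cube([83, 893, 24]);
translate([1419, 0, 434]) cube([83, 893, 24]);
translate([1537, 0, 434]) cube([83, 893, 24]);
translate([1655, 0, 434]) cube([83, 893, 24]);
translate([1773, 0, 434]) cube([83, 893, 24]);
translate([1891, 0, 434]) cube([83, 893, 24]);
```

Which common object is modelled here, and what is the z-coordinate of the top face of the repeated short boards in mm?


A bed frame. The slat-top height is 458 mm.

Four posts, four rails, and a row of slats — a bed frame. Slats sit on the rails at z = 249 + 185 = 434; with slat thickness 24, the top is 458 mm.


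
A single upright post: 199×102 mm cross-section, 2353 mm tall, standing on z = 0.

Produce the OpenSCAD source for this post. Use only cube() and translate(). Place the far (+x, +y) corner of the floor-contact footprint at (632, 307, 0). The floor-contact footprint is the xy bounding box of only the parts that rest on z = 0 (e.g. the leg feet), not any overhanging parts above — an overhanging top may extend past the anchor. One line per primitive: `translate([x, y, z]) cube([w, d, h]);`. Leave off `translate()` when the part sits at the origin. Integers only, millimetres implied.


translate([433, 205, 0]) cube([199, 102, 2353]);


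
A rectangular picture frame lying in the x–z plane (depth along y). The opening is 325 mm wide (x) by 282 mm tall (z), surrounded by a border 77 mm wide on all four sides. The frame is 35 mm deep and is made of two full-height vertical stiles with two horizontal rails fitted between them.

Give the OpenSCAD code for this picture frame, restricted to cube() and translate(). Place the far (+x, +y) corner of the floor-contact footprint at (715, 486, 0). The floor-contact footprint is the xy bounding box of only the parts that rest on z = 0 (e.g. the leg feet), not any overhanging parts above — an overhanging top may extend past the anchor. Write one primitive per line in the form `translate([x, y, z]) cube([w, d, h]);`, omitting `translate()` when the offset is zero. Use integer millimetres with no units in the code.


translate([236, 451, 0]) cube([77, 35, 436]);
translate([638, 451, 0]) cube([77, 35, 436]);
translate([313, 451, 0]) cube([325, 35, 77]);
translate([313, 451, 359]) cube([325, 35, 77]);


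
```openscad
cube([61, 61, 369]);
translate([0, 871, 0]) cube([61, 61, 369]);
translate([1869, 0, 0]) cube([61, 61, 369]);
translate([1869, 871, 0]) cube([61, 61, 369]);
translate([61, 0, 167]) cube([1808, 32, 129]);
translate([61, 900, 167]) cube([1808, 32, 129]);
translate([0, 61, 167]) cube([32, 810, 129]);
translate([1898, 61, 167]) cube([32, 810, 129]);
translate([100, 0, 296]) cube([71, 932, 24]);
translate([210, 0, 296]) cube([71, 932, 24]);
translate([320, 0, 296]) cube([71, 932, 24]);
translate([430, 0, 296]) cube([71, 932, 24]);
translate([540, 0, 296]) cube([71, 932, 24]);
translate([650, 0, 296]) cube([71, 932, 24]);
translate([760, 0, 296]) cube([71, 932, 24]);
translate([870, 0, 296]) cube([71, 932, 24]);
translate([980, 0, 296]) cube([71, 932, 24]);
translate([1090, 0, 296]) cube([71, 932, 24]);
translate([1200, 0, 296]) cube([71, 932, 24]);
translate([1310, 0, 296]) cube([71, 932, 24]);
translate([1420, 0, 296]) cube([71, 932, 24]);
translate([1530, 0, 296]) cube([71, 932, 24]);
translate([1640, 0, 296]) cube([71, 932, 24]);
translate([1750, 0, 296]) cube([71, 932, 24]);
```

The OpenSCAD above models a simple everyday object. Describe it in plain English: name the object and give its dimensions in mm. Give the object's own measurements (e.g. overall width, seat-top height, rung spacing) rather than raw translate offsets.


A bed frame 1930 mm long (x) by 932 mm wide (y). Four 61×61 mm corner posts, 369 mm tall, at the corners of the footprint. Four rails of 32 mm thickness and 129 mm height run between adjacent posts with their undersides at z = 167 mm, their outer faces flush with the outside of the frame (the two x-running rails run between the posts' inner faces; the two y-running rails run between the posts' inner faces). 16 slats, each 71 mm wide (x) and 24 mm thick, lie across the top of the two x-running rails, running the full 932 mm width of the frame in y; along x they sit between the end posts with a 39 mm gap after the −x posts and between neighbouring slats, leaving 48 mm before the +x posts.


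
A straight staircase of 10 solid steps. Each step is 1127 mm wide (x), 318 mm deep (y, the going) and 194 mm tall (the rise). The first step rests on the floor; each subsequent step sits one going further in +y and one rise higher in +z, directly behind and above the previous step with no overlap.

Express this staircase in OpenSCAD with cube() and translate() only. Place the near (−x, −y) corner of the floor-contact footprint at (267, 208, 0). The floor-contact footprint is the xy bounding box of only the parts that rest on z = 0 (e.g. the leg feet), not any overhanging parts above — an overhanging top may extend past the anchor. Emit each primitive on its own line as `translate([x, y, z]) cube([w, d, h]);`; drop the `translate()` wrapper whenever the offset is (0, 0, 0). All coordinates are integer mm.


translate([267, 208, 0]) cube([1127, 318, 194]);
translate([267, 526, 194]) cube([1127, 318, 194]);
translate([267, 844, 388]) cube([1127, 318, 194]);
translate([267, 1162, 582]) cube([1127, 318, 194]);
translate([267, 1480, 776]) cube([1127, 318, 194]);
translate([267, 1798, 970]) cube([1127, 318, 194]);
translate([267, 2116, 1164]) cube([1127, 318, 194]);
translate([267, 2434, 1358]) cube([1127, 318, 194]);
translate([267, 2752, 1552]) cube([1127, 318, 194]);
translate([267, 3070, 1746]) cube([1127, 318, 194]);


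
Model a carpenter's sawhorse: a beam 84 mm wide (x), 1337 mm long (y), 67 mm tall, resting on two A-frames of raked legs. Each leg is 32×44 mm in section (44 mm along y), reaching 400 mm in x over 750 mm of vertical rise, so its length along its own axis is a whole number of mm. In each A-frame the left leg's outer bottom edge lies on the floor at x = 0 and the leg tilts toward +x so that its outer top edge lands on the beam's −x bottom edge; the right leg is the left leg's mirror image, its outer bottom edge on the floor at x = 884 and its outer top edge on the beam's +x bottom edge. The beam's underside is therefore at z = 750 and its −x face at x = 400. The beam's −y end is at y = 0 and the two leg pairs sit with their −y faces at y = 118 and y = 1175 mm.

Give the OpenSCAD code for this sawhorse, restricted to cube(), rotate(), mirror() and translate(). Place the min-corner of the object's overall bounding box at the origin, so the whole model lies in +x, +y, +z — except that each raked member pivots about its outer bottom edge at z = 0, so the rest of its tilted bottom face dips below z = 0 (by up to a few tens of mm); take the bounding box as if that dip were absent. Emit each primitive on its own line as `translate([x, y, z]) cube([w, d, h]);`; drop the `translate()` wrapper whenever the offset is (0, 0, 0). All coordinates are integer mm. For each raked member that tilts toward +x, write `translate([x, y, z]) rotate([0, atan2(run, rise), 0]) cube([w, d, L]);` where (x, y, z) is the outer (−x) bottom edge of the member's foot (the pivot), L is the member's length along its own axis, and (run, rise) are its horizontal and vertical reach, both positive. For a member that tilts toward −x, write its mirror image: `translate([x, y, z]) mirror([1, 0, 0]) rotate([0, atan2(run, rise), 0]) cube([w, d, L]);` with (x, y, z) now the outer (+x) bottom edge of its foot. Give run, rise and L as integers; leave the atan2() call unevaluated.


translate([400, 0, 750]) cube([84, 1337, 67]);
translate([0, 118, 0]) rotate([0, atan2(400, 750), 0]) cube([32, 44, 850]);
translate([884, 118, 0]) mirror([1, 0, 0]) rotate([0, atan2(400, 750), 0]) cube([32, 44, 850]);
translate([0, 1175, 0]) rotate([0, atan2(400, 750), 0]) cube([32, 44, 850]);
translate([884, 1175, 0]) mirror([1, 0, 0]) rotate([0, atan2(400, 750), 0]) cube([32, 44, 850]);


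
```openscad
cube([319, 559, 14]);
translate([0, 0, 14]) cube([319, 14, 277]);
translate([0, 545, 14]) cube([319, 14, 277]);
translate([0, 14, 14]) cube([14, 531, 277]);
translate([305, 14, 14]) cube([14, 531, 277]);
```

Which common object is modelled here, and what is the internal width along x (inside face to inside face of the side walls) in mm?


An open box. The internal width is 291 mm.

A 319×559 base slab with four walls standing on it — an open box. The base is 319 mm wide and the walls are 14 mm thick, so the internal width is 319 − 2 × 14 = 291 mm.


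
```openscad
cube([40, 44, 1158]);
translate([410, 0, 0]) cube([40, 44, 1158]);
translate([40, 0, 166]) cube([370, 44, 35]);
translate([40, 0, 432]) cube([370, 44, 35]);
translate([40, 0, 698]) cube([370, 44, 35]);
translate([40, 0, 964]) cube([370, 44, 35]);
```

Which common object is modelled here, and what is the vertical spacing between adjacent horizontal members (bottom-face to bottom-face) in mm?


A ladder. The rung spacing is 266 mm.

Two tall 40×44 posts with 4 short bars between them — a ladder. Adjacent rungs sit at z = 166 and z = 432, so the spacing is 432 − 166 = 266 mm.


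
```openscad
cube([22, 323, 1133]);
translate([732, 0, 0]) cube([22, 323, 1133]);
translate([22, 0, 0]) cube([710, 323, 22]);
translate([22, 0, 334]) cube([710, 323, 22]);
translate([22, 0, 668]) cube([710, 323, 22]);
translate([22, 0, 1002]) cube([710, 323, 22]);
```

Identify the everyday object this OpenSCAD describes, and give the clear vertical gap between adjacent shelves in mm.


A bookshelf. The clear shelf gap is 312 mm.

Two tall side panels with 4 horizontal boards between them — a bookshelf. The first two shelf undersides are at z = 0 and z = 334; with shelf thickness 22, the clear gap is 334 − 0 − 22 = 312 mm.


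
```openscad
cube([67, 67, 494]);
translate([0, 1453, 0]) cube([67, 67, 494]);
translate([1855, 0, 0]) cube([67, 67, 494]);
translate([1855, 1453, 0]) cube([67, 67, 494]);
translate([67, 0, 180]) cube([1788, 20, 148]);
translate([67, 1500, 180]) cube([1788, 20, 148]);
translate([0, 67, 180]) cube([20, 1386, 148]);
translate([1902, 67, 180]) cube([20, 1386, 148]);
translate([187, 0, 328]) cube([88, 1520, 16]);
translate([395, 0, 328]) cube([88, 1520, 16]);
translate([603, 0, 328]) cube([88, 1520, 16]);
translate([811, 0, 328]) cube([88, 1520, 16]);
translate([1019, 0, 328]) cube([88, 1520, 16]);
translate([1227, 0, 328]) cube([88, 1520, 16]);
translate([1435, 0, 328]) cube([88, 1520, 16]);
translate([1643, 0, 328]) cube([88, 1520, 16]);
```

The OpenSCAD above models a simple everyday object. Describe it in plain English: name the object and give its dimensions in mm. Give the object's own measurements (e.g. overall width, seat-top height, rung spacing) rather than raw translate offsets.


A bed frame 1922 mm long (x) by 1520 mm wide (y). Four 67×67 mm corner posts, 494 mm tall, at the corners of the footprint. Four rails of 20 mm thickness and 148 mm height run between adjacent posts with their undersides at z = 180 mm, their outer faces flush with the outside of the frame (the two x-running rails run between the posts' inner faces; the two y-running rails run between the posts' inner faces). 8 slats, each 88 mm wide (x) and 16 mm thick, lie across the top of the two x-running rails, running the full 1520 mm width of the frame in y; along x they sit between the end posts with a 120 mm gap after the −x posts and between neighbouring slats, leaving 124 mm before the +x posts.


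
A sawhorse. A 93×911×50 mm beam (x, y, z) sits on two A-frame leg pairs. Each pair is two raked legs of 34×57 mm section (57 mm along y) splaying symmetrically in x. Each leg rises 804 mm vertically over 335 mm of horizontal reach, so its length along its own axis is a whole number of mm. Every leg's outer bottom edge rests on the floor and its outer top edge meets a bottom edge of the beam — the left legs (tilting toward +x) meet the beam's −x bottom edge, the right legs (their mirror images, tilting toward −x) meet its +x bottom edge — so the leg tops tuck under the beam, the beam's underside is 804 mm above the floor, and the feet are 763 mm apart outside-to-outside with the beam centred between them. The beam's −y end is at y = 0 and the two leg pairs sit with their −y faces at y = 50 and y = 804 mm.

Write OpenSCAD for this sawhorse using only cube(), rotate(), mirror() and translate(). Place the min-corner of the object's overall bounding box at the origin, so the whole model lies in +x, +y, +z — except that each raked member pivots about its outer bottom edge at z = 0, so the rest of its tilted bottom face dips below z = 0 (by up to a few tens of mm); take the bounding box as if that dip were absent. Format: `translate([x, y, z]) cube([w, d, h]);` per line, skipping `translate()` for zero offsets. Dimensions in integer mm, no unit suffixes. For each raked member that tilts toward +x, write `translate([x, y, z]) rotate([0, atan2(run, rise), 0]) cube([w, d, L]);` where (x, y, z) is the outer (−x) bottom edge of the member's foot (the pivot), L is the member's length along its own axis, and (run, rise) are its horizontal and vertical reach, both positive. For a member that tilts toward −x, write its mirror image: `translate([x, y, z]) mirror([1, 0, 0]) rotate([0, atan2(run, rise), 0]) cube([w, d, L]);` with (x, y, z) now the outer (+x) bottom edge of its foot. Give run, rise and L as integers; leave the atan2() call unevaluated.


translate([335, 0, 804]) cube([93, 911, 50]);
translate([0, 50, 0]) rotate([0, atan2(335, 804), 0]) cube([34, 57, 871]);
translate([763, 50, 0]) mirror([1, 0, 0]) rotate([0, atan2(335, 804), 0]) cube([34, 57, 871]);
translate([0, 804, 0]) rotate([0, atan2(335, 804), 0]) cube([34, 57, 871]);
translate([763, 804, 0]) mirror([1, 0, 0]) rotate([0, atan2(335, 804), 0]) cube([34, 57, 871]);


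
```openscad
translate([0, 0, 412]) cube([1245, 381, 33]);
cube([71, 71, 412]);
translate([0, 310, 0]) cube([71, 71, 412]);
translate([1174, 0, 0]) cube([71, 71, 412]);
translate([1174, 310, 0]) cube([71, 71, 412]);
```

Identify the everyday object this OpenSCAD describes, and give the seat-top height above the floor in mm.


A bench. The seat-top height is 445 mm.

A long slab on four corner posts — a bench. The slab sits at z = 412 with thickness 33, so the top is 412 + 33 = 445 mm.


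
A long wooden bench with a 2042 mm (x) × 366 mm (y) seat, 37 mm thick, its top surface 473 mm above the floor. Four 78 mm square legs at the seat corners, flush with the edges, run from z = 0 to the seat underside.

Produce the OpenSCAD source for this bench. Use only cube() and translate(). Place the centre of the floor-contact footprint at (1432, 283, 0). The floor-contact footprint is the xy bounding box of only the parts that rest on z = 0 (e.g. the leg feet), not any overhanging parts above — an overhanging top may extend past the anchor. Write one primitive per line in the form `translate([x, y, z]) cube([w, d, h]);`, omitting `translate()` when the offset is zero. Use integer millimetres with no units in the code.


translate([411, 100, 436]) cube([2042, 366, 37]);
translate([411, 100, 0]) cube([78, 78, 436]);
translate([411, 388, 0]) cube([78, 78, 436]);
translate([2375, 100, 0]) cube([78, 78, 436]);
translate([2375, 388, 0]) cube([78, 78, 436]);


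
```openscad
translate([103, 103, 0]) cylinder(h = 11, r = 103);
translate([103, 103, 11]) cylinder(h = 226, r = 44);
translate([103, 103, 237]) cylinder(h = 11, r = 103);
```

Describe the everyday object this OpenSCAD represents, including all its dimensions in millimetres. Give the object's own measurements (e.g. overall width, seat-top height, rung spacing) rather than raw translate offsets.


A spool: two coaxial disc flanges of radius 103 mm and thickness 11 mm, joined by a core cylinder of radius 44 mm and height 226 mm. The lower flange rests on z = 0 and the three cylinders share a vertical axis.


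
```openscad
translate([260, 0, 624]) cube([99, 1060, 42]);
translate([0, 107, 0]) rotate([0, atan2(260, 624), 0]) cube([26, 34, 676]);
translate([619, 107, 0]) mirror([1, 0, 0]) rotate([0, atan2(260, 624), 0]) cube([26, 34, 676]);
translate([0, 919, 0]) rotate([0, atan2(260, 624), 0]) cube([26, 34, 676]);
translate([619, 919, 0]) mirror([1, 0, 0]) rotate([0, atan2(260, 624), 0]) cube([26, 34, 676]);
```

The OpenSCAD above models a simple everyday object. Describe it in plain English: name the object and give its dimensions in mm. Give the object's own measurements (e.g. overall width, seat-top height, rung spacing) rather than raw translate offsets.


A sawhorse. A 99×1060×42 mm beam (x, y, z) sits on two A-frame leg pairs. Each pair is two raked legs of 26×34 mm section (34 mm along y) splaying symmetrically in x. Each leg rises 624 mm vertically over 260 mm of horizontal reach and is 676 mm long along its own axis. Every leg's outer bottom edge rests on the floor and its outer top edge meets a bottom edge of the beam — the left legs (tilting toward +x) meet the beam's −x bottom edge, the right legs (their mirror images, tilting toward −x) meet its +x bottom edge — so the leg tops tuck under the beam, the beam's underside is 624 mm above the floor, and the feet are 619 mm apart outside-to-outside with the beam centred between them. The two leg pairs are set in 107 mm from either end of the beam.


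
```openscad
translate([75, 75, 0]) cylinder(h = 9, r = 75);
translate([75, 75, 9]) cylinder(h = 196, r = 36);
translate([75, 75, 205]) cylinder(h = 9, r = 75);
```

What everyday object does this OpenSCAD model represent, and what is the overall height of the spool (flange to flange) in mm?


A spool. The overall height is 214 mm.

Three coaxial cylinders, large–small–large — a spool. Two 9 mm flanges and a 196 mm core give 9 + 196 + 9 = 214 mm.


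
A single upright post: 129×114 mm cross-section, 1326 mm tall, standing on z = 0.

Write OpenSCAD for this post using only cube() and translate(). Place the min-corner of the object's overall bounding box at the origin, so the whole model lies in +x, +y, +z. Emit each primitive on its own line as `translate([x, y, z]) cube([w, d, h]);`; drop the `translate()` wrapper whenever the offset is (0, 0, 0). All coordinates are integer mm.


cube([129, 114, 1326]);


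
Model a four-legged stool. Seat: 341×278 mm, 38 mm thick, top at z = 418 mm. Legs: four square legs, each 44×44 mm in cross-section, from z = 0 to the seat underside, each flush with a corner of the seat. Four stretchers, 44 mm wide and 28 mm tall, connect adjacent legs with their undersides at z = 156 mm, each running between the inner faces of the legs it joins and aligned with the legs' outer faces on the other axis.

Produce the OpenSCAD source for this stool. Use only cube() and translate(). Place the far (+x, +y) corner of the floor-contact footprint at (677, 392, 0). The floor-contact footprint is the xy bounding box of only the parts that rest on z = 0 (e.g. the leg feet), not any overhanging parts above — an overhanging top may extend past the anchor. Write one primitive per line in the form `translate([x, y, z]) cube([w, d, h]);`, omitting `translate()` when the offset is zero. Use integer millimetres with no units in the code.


translate([336, 114, 380]) cube([341, 278, 38]);
translate([336, 114, 0]) cube([44, 44, 380]);
translate([633, 114, 0]) cube([44, 44, 380]);
translate([336, 348, 0]) cube([44, 44, 380]);
translate([633, 348, 0]) cube([44, 44, 380]);
translate([380, 114, 156]) cube([253, 44, 28]);
translate([380, 348, 156]) cube([253, 44, 28]);
translate([336, 158, 156]) cube([44, 190, 28]);
translate([633, 158, 156]) cube([44, 190, 28]);


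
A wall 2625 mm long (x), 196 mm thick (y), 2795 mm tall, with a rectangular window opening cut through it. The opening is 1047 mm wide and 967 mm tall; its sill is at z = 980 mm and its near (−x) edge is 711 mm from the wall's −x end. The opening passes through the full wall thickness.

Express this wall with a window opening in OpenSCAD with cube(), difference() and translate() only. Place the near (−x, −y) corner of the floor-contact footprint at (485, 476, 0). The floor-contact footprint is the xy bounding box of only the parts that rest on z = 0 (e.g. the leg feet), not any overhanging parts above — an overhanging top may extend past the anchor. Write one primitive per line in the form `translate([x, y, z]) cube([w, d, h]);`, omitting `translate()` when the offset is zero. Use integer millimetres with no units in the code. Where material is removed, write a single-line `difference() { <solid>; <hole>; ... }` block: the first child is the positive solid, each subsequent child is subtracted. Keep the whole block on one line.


difference() { translate([485, 476, 0]) cube([2625, 196, 2795]); translate([1196, 476, 980]) cube([1047, 196, 967]); }


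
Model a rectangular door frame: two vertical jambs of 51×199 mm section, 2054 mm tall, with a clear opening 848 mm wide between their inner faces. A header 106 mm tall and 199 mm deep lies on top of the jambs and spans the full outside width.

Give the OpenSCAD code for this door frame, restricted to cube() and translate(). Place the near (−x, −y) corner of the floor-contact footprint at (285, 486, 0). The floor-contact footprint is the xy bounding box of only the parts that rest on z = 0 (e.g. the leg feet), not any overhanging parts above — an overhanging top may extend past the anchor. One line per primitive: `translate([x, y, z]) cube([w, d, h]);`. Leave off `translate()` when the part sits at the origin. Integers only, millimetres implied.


translate([285, 486, 0]) cube([51, 199, 2054]);
translate([1184, 486, 0]) cube([51, 199, 2054]);
translate([285, 486, 2054]) cube([950, 199, 106]);


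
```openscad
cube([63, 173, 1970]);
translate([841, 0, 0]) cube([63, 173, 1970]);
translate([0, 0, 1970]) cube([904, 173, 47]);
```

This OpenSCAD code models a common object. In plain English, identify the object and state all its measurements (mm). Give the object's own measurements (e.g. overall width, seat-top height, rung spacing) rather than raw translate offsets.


A door frame. The clear opening is 778 mm wide and 1970 mm high. Two 63 mm wide jambs, 173 mm deep, stand either side of the opening from the floor to the top of the opening. A 47 mm thick head sits across the top of both jambs, spanning the full outside width of the frame.


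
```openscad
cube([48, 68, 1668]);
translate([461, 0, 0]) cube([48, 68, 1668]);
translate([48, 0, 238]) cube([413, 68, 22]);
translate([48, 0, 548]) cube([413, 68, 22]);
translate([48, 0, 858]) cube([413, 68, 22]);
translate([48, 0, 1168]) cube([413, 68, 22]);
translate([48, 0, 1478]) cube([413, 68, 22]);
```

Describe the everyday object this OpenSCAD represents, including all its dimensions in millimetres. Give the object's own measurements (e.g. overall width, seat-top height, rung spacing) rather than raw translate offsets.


A straight ladder. Two 48×68 mm vertical rails, 1668 mm tall, stand 509 mm apart (outside-to-outside) with their front faces coplanar on the −y side. 5 rungs, each 68 mm deep and 22 mm tall, span between the inner faces of the rails, front faces flush with the rails. The lowest rung's underside is at z = 238 mm and rungs are spaced 310 mm apart (underside to underside).


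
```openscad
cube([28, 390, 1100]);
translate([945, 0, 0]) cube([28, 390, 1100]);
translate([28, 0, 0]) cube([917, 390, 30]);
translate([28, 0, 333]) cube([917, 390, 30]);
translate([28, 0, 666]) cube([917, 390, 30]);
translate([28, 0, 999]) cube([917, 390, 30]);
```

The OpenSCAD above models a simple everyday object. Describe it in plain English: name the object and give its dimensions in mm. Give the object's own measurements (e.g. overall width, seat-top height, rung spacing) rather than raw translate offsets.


An open bookshelf. Two side panels, each 28 mm thick, 390 mm deep and 1100 mm tall, stand 973 mm apart (outside-to-outside). Between them sit 4 shelves, each 30 mm thick and 390 mm deep, spanning the full gap between the sides. The bottom shelf rests on the floor (its underside at z = 0) and the clear gap between one shelf's top and the next shelf's underside is 303 mm.


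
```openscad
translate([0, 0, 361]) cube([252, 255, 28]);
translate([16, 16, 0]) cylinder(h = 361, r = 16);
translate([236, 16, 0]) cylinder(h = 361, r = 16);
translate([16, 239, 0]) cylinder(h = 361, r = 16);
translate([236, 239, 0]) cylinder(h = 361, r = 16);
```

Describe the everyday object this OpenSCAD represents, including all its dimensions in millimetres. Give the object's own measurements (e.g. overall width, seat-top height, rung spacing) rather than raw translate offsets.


A simple wooden stool: a rectangular seat 252 mm (x) by 255 mm (y), 28 mm thick, top face at z = 389 mm, on four round legs, each 32 mm in diameter. The legs rest on z = 0, each leg's axis is inset half a diameter from the nearest pair of seat edges (so the leg's bounding box is flush with the corner).


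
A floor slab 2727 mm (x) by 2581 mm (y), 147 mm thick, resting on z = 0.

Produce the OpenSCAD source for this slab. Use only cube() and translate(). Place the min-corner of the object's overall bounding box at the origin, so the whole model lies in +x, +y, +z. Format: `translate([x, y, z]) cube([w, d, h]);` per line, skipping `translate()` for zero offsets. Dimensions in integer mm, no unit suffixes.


cube([2727, 2581, 147]);


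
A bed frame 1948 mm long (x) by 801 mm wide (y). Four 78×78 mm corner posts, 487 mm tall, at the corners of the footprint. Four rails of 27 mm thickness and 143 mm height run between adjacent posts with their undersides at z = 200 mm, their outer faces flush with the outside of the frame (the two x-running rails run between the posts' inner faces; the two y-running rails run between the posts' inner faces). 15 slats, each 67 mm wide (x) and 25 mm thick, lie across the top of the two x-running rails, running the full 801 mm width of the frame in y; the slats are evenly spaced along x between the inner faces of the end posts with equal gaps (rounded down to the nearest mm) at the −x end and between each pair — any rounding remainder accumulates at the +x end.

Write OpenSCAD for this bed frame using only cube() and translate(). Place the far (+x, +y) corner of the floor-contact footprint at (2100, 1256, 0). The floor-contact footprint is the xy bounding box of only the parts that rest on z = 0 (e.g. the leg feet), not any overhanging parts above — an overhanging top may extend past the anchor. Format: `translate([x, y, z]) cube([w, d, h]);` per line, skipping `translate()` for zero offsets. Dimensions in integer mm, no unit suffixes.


translate([152, 455, 0]) cube([78, 78, 487]);
translate([152, 1178, 0]) cube([78, 78, 487]);
translate([2022, 455, 0]) cube([78, 78, 487]);
translate([2022, 1178, 0]) cube([78, 78, 487]);
translate([230, 455, 200]) cube([1792, 27, 143]);
translate([230, 1229, 200]) cube([1792, 27, 143]);
translate([152, 533, 200]) cube([27, 645, 143]);
translate([2073, 533, 200]) cube([27, 645, 143]);
translate([279, 455, 343]) cube([67, 801, 25]);
translate([395, 455, 343]) cube([67, 801, 25]);
translate([511, 455, 343]) cube([67, 801, 25]);
translate([627, 455, 343]) cube([67, 801, 25]);
translate([743, 455, 343]) cube([67, 801, 25]);
translate([859, 455, 343]) cube([67, 801, 25]);
translate([975, 455, 343]) cube([67, 801, 25]);
translate([1091, 455, 343]) cube([67, 801, 25]);
translate([1207, 455, 343]) cube([67, 801, 25]);
translate([1323, 455, 343]) cube([67, 801, 25]);
translate([1439, 455, 343]) cube([67, 801, 25]);
translate([1555, 455, 343]) cube([67, 801, 25]);
translate([1671, 455, 343]) cube([67, 801, 25]);
translate([1787, 455, 343]) cube([67, 801, 25]);
translate([1903, 455, 343]) cube([67, 801, 25]);


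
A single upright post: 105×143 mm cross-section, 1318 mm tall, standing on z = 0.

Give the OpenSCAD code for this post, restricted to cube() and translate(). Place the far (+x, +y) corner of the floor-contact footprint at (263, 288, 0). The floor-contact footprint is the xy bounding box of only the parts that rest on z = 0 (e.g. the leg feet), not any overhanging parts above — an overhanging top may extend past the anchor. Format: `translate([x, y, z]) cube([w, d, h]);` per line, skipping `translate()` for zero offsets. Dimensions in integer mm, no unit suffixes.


translate([158, 145, 0]) cube([105, 143, 1318]);
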